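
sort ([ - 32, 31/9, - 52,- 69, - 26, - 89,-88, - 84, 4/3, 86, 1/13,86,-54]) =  [ - 89,- 88, - 84, - 69,-54, - 52,-32, - 26,1/13,4/3, 31/9 , 86, 86]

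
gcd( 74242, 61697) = 1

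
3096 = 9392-6296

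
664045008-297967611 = 366077397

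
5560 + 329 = 5889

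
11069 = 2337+8732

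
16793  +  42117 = 58910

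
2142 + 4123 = 6265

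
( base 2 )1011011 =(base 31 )2t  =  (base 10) 91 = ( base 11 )83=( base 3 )10101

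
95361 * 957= 91260477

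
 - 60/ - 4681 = 60/4681 = 0.01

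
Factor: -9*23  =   - 207 = - 3^2*23^1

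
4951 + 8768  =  13719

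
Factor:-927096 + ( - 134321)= -1061417 = -7^1*151631^1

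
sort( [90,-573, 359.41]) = [ - 573 , 90 , 359.41 ]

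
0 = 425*0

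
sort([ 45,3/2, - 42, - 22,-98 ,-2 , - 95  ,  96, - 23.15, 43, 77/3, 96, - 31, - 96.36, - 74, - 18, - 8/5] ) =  [  -  98,-96.36, - 95, -74, - 42,-31, - 23.15, - 22, - 18, - 2, - 8/5, 3/2,77/3,  43,  45, 96, 96 ]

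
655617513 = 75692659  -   - 579924854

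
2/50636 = 1/25318 = 0.00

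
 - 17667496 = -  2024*8729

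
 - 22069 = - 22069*1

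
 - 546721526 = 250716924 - 797438450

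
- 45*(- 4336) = 195120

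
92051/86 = 1070 + 31/86= 1070.36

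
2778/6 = 463 = 463.00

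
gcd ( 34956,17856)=36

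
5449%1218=577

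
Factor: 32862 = 2^1*3^1*5477^1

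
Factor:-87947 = -31^1*2837^1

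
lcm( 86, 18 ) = 774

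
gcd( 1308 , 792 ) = 12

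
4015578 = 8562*469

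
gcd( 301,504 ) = 7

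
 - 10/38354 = - 5/19177=- 0.00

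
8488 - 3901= 4587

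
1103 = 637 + 466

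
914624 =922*992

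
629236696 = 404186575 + 225050121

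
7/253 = 7/253 = 0.03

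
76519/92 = 76519/92 = 831.73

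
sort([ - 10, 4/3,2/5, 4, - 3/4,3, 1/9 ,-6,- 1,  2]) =[-10 , - 6,-1,-3/4,  1/9, 2/5,4/3, 2,3,4 ]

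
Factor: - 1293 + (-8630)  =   - 9923 =-9923^1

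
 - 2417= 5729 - 8146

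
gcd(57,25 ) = 1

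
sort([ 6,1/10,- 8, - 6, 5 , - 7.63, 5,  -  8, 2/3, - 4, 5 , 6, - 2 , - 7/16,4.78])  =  [ - 8, - 8, - 7.63, - 6,-4, - 2, - 7/16, 1/10, 2/3,4.78,5, 5,5,6,6]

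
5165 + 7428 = 12593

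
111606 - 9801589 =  - 9689983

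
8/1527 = 8/1527= 0.01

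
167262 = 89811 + 77451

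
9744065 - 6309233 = 3434832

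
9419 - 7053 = 2366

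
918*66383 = 60939594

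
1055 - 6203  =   - 5148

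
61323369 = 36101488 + 25221881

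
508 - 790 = - 282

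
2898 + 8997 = 11895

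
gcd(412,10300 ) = 412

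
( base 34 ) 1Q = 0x3C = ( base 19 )33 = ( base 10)60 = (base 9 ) 66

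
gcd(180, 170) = 10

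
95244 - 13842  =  81402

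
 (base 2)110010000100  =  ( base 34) 2Q8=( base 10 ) 3204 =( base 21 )75c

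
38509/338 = 113 + 315/338 =113.93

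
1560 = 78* 20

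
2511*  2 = 5022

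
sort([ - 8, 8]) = [ - 8, 8]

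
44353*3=133059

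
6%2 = 0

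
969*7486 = 7253934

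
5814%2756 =302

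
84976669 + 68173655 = 153150324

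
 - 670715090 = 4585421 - 675300511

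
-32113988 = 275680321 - 307794309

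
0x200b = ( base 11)6188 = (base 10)8203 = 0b10000000001011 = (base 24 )E5J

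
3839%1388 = 1063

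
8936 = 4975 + 3961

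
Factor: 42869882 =2^1*11^1*43^1 * 45317^1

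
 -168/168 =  - 1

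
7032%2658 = 1716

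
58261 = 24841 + 33420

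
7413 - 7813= - 400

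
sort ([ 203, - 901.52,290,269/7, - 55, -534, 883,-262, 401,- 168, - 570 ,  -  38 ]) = [-901.52,- 570, - 534, - 262, - 168, - 55 ,-38, 269/7, 203, 290,401, 883 ]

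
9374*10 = 93740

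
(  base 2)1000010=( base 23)2k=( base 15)46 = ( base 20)36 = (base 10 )66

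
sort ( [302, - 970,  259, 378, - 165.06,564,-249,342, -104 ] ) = [-970, - 249,-165.06,  -  104 , 259,302,342,378, 564]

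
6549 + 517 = 7066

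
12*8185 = 98220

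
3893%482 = 37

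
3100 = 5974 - 2874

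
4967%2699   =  2268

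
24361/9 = 24361/9 = 2706.78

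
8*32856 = 262848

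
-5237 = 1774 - 7011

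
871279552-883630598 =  - 12351046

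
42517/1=42517 = 42517.00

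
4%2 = 0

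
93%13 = 2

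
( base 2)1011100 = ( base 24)3K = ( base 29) 35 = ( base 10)92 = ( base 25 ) 3h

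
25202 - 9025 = 16177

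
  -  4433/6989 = - 4433/6989 = - 0.63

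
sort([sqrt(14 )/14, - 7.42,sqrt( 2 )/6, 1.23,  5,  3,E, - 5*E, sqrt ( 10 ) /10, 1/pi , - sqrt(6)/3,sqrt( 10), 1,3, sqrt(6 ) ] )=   [ - 5*E, - 7.42, - sqrt( 6 )/3 , sqrt(2 )/6, sqrt(14)/14,sqrt(10 )/10 , 1/pi, 1, 1.23,sqrt ( 6 ), E,3, 3, sqrt(  10),5 ]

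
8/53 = 8/53 =0.15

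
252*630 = 158760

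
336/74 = 168/37 = 4.54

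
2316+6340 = 8656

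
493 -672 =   -  179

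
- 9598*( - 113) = 1084574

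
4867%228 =79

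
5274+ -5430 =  - 156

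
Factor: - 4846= - 2^1*2423^1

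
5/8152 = 5/8152= 0.00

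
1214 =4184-2970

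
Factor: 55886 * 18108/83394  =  56221316/4633 = 2^2*41^ (  -  1)*113^ ( - 1) * 503^1*27943^1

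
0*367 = 0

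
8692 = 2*4346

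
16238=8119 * 2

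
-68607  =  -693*99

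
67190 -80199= - 13009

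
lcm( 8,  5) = 40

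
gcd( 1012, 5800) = 4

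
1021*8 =8168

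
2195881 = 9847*223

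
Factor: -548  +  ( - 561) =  - 1109^1 = -  1109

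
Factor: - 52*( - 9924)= 2^4*3^1*13^1*827^1 = 516048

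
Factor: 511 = 7^1*73^1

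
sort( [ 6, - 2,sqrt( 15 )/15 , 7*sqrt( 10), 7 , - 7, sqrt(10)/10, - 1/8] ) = [-7,  -  2, -1/8, sqrt(15)/15, sqrt(10)/10,6,7, 7*sqrt(10 )]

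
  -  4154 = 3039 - 7193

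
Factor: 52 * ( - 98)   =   - 5096=- 2^3 * 7^2*13^1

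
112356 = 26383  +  85973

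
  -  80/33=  - 3 + 19/33=- 2.42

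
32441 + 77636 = 110077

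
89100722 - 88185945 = 914777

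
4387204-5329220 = -942016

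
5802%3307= 2495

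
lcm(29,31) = 899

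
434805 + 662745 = 1097550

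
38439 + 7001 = 45440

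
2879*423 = 1217817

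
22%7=1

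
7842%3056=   1730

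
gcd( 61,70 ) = 1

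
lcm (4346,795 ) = 65190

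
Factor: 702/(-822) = -3^2*13^1* 137^( - 1)=- 117/137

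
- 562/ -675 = 562/675 = 0.83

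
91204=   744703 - 653499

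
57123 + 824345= 881468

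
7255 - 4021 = 3234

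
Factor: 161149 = 161149^1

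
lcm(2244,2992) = 8976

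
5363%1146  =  779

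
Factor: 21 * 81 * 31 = 52731 = 3^5*7^1 * 31^1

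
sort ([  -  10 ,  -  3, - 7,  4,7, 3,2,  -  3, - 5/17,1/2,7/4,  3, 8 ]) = [ - 10,-7, - 3 , - 3,-5/17, 1/2,7/4, 2, 3  ,  3, 4, 7, 8 ]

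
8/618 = 4/309=0.01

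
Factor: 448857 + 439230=3^1*389^1*761^1 = 888087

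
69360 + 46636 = 115996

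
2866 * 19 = 54454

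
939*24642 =23138838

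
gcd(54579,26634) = 69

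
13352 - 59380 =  - 46028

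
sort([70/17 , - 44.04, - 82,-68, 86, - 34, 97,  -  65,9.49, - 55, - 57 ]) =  [ - 82, - 68,  -  65, - 57, - 55 , - 44.04,-34, 70/17,9.49 , 86, 97]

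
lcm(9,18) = 18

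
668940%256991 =154958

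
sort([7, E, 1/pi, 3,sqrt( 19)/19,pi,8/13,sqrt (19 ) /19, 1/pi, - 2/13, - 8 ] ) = [ - 8,- 2/13,sqrt( 19) /19, sqrt( 19) /19,1/pi,1/pi, 8/13,E,3,pi, 7] 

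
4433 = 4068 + 365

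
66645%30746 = 5153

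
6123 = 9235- 3112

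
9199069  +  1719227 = 10918296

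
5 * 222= 1110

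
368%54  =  44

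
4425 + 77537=81962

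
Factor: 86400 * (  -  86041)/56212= - 2^5*3^3* 5^2 * 13^( - 1) * 23^ ( - 1 )*47^( - 1) * 139^1*619^1 = -  1858485600/14053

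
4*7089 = 28356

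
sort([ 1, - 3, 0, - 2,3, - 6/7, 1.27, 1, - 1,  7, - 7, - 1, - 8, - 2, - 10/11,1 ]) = [ - 8, - 7, - 3, - 2, - 2,-1, - 1 , - 10/11,-6/7,0, 1, 1,1, 1.27,  3, 7 ] 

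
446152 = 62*7196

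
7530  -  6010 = 1520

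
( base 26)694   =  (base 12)259a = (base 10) 4294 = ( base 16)10C6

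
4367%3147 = 1220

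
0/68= 0 = 0.00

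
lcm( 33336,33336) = 33336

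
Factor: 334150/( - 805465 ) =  - 66830/161093= -2^1*5^1*41^1*163^1* 161093^( - 1 ) 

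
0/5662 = 0 = 0.00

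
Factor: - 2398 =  - 2^1*11^1 * 109^1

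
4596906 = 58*79257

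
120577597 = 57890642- - 62686955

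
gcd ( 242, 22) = 22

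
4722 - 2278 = 2444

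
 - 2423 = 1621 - 4044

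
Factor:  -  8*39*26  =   - 8112 = - 2^4  *  3^1 * 13^2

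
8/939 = 8/939  =  0.01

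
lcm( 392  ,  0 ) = 0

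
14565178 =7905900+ 6659278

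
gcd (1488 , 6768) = 48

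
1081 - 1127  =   - 46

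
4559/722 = 4559/722 = 6.31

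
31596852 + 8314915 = 39911767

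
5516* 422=2327752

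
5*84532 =422660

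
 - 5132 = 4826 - 9958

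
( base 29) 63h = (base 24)8me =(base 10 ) 5150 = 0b1010000011110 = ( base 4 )1100132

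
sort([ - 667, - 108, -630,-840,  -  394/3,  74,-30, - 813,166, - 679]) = [ - 840, - 813 ,-679, - 667, - 630, - 394/3,- 108, - 30, 74 , 166 ]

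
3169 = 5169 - 2000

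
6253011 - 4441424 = 1811587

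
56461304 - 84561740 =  -28100436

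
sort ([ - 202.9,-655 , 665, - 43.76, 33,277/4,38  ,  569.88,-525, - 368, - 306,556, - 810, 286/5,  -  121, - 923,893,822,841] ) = [ - 923 , - 810, - 655, - 525,  -  368,-306, - 202.9, -121, - 43.76,  33,38,286/5, 277/4,556,569.88,665,822,841,893]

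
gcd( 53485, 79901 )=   1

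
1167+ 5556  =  6723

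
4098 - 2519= 1579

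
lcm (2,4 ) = 4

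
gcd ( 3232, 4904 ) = 8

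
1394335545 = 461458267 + 932877278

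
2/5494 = 1/2747 = 0.00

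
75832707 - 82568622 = - 6735915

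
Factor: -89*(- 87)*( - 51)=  - 394893 = -3^2*17^1*29^1*89^1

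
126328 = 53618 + 72710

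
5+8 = 13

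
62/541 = 62/541=0.11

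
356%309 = 47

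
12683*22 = 279026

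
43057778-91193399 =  - 48135621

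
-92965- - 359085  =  266120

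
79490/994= 39745/497  =  79.97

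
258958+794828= 1053786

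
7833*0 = 0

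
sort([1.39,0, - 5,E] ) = [ - 5,0,1.39,E] 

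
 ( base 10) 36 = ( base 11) 33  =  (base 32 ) 14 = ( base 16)24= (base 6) 100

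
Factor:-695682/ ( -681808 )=351/344 = 2^( - 3 ) * 3^3*13^1*43^ (-1) 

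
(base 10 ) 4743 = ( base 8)11207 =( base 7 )16554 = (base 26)70b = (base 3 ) 20111200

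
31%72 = 31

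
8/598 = 4/299  =  0.01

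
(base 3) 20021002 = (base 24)7m5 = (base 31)4N8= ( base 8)10725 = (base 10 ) 4565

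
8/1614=4/807 =0.00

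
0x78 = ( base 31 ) 3R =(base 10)120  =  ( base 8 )170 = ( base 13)93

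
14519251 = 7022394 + 7496857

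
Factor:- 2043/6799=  - 3^2*13^( - 1 )*227^1*523^(- 1 ) 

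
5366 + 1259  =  6625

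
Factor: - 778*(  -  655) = 509590=2^1*5^1*131^1*389^1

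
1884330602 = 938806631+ 945523971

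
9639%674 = 203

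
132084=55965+76119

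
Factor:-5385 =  - 3^1 * 5^1 * 359^1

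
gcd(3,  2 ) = 1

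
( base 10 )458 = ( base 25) i8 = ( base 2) 111001010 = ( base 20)12I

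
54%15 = 9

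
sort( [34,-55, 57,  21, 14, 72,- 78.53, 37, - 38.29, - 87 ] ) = [  -  87,-78.53,-55,-38.29, 14, 21, 34, 37, 57, 72 ] 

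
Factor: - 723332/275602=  - 361666/137801=- 2^1*41^( - 1 ) * 67^1 *2699^1*3361^( - 1)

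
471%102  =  63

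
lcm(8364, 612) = 25092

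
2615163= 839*3117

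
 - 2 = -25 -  - 23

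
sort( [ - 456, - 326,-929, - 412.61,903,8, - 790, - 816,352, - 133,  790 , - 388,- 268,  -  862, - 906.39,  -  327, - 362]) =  [-929,  -  906.39, - 862, - 816, - 790, - 456 , - 412.61,-388, - 362, - 327, - 326,-268,-133, 8,352,790, 903]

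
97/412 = 97/412 = 0.24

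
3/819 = 1/273 = 0.00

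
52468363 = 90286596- 37818233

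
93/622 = 93/622 = 0.15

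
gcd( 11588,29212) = 4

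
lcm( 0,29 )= 0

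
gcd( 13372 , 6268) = 4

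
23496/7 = 23496/7 = 3356.57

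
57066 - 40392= 16674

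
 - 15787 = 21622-37409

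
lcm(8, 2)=8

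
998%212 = 150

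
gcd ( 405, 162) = 81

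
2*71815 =143630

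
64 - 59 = 5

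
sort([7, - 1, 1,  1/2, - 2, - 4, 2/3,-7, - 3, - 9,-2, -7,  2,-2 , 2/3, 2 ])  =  [ - 9,-7, - 7, - 4, - 3, - 2,-2, - 2 , - 1, 1/2,  2/3,  2/3 , 1, 2, 2, 7]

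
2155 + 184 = 2339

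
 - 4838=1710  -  6548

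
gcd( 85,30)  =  5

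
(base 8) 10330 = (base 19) bhi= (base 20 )afc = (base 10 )4312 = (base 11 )3270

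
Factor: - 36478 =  - 2^1*13^1*23^1 * 61^1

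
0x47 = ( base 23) 32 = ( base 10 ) 71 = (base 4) 1013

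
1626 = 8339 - 6713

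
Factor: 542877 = 3^1 * 180959^1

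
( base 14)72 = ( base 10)100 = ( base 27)3J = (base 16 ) 64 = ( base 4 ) 1210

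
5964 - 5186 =778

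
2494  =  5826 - 3332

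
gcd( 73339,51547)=1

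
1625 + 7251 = 8876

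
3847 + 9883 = 13730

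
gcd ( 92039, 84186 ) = 1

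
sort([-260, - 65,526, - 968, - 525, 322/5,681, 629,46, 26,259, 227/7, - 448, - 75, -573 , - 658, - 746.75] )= [ - 968, - 746.75,  -  658 , - 573,-525,- 448,-260, - 75, - 65,26, 227/7, 46 , 322/5,259,526,629,681]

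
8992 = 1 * 8992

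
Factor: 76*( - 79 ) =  - 2^2 * 19^1*79^1  =  -6004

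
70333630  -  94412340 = - 24078710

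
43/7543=43/7543 = 0.01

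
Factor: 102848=2^6*1607^1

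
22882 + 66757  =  89639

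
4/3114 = 2/1557=0.00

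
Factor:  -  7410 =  - 2^1* 3^1 *5^1*13^1*19^1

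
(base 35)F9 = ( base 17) 1E7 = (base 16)216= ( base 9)653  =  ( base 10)534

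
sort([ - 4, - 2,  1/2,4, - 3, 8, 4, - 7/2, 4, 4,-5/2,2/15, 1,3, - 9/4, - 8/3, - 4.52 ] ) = [  -  4.52 , -4, - 7/2, - 3, - 8/3, - 5/2, - 9/4 , - 2, 2/15, 1/2,  1 , 3,4, 4,4, 4,8] 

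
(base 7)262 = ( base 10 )142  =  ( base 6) 354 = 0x8e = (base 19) 79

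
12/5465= 12/5465 = 0.00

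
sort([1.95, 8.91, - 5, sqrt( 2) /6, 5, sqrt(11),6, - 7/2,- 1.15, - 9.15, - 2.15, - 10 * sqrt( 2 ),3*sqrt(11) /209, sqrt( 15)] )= [-10*sqrt(2 ),  -  9.15, - 5,-7/2,-2.15,-1.15, 3*sqrt(11)/209,sqrt(2) /6, 1.95,sqrt(11),sqrt( 15 ), 5, 6, 8.91]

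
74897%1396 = 909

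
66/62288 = 33/31144= 0.00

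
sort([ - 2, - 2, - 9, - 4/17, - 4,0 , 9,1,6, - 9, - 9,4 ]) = [ - 9, - 9 , - 9, - 4, - 2 , - 2, - 4/17,0, 1, 4,6, 9]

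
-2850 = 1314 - 4164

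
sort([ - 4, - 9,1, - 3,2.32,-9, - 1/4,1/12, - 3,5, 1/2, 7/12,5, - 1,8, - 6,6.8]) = [ - 9,-9, - 6, - 4,-3, - 3, - 1, - 1/4,1/12,1/2, 7/12,1,2.32,5,5 , 6.8, 8]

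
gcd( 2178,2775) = 3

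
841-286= 555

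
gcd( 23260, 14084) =4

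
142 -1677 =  - 1535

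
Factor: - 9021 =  - 3^1*31^1 * 97^1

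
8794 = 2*4397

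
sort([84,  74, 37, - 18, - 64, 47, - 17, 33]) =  [ - 64,- 18,- 17, 33, 37,47, 74,84]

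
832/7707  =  832/7707 = 0.11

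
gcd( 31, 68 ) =1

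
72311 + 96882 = 169193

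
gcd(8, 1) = 1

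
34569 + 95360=129929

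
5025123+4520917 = 9546040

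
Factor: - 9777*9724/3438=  - 15845258/573 = -2^1*3^( - 1) * 11^1*13^1*17^1*191^(-1 )*3259^1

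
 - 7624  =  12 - 7636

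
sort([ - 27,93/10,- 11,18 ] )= [ - 27, - 11 , 93/10, 18 ]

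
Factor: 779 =19^1*41^1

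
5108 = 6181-1073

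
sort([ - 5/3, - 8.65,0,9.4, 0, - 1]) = [ - 8.65,  -  5/3 , - 1,  0, 0,9.4]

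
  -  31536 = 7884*(  -  4 )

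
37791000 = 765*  49400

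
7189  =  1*7189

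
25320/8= 3165  =  3165.00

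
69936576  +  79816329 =149752905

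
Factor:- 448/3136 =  - 7^(  -  1) = -1/7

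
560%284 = 276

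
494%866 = 494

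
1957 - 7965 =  - 6008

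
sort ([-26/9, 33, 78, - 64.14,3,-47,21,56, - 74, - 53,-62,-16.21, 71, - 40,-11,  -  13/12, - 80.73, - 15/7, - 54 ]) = [-80.73, - 74,-64.14, - 62,-54,-53, - 47, - 40,  -  16.21 ,-11,-26/9, - 15/7, - 13/12,3,21,  33, 56, 71,78 ]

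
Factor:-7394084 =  - 2^2*79^1*23399^1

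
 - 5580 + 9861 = 4281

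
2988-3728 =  - 740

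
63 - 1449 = -1386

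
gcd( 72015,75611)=1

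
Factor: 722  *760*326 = 2^5 * 5^1 *19^3 * 163^1= 178882720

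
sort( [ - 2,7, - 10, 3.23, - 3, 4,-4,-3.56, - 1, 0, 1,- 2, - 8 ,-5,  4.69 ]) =[-10,-8, - 5, - 4,-3.56,-3,-2, - 2, - 1, 0, 1, 3.23,  4,4.69,  7 ]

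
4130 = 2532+1598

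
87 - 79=8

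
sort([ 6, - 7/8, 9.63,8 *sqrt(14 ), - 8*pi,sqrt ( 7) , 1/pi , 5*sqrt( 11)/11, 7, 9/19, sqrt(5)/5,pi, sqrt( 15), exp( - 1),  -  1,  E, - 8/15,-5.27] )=[ - 8* pi, - 5.27 , - 1, - 7/8, - 8/15, 1/pi, exp( - 1),sqrt( 5)/5 , 9/19, 5 * sqrt(11)/11,sqrt(7),E,  pi , sqrt(15),  6, 7, 9.63, 8*sqrt( 14 ) ] 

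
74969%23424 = 4697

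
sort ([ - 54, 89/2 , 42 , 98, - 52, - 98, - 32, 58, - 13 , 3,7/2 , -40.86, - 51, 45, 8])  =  [ - 98, - 54,-52, - 51, - 40.86,-32, - 13, 3,7/2, 8, 42, 89/2, 45, 58,  98]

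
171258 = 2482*69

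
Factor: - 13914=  - 2^1 * 3^2*773^1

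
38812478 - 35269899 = 3542579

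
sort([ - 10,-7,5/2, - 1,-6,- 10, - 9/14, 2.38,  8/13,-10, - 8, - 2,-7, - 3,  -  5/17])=[ - 10, - 10, - 10,-8, - 7, - 7, - 6, - 3,-2, - 1,-9/14, - 5/17,  8/13, 2.38,5/2]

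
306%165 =141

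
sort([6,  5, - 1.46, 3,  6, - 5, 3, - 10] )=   [ - 10, - 5 ,-1.46,3,3, 5, 6,  6]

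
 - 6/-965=6/965 = 0.01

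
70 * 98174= 6872180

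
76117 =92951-16834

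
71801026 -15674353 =56126673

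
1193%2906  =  1193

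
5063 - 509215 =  - 504152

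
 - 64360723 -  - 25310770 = -39049953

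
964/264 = 241/66 = 3.65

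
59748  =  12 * 4979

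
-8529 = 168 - 8697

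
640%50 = 40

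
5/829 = 5/829 = 0.01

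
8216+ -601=7615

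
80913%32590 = 15733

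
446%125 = 71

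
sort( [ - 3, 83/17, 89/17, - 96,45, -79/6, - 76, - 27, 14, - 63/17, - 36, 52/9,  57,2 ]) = [ - 96, - 76 ,  -  36, - 27, - 79/6, - 63/17, - 3,2, 83/17, 89/17, 52/9,14,  45, 57] 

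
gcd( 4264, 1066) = 1066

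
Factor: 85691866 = 2^1*13^1*17^1 * 193873^1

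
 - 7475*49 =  - 366275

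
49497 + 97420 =146917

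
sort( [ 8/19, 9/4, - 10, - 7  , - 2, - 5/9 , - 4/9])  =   [ - 10, - 7, - 2, - 5/9, - 4/9,  8/19,9/4]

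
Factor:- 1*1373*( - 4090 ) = 2^1*5^1 *409^1 * 1373^1=5615570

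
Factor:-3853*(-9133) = 3853^1*9133^1  =  35189449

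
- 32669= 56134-88803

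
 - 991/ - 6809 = 991/6809 = 0.15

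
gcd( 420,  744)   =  12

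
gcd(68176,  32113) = 1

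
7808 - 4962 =2846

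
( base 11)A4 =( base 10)114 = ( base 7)222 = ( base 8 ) 162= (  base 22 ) 54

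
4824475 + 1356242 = 6180717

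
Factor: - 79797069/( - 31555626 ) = 26599023/10518542 = 2^ ( - 1 )*3^6 * 11^1*31^1*107^1 *761^(-1 )*6911^( - 1)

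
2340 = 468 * 5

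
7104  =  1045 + 6059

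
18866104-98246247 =-79380143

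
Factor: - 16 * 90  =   - 2^5*3^2*5^1  =  -1440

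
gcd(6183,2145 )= 3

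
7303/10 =730 + 3/10 = 730.30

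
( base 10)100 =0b1100100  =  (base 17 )5f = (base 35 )2u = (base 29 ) 3d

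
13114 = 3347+9767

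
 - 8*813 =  - 6504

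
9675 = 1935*5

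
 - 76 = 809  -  885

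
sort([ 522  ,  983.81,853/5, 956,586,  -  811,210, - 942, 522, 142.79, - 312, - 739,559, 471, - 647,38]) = [ - 942, - 811, - 739, - 647 , - 312,38,142.79,853/5 , 210,471,522,522,559, 586,956, 983.81]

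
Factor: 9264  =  2^4 * 3^1*193^1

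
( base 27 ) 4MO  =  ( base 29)45P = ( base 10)3534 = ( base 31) 3l0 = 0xdce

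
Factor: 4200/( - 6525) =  - 56/87 = - 2^3 *3^( -1 )*7^1*29^(-1)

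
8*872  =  6976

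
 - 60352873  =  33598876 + -93951749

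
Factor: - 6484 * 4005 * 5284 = -137217131280= - 2^4*3^2*5^1*89^1*1321^1*1621^1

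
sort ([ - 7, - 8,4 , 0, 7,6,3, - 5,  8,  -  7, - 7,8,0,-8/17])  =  [ - 8, - 7,-7,  -  7,-5,  -  8/17,0,  0, 3, 4, 6,7 , 8,8 ]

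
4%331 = 4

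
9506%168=98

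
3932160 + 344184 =4276344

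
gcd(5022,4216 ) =62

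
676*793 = 536068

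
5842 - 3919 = 1923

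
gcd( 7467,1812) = 3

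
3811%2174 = 1637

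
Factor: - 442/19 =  - 2^1*13^1  *  17^1*19^( - 1)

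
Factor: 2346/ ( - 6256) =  - 2^(-3 )* 3^1 =-3/8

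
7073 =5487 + 1586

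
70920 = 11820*6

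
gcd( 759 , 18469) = 253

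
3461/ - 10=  - 347 + 9/10=   - 346.10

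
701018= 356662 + 344356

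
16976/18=8488/9=   943.11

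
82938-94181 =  - 11243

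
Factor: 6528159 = 3^2*11^1*23^1*47^1*61^1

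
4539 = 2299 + 2240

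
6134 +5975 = 12109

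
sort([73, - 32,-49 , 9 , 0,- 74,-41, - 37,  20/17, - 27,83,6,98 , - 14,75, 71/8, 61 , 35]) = [ - 74, - 49, - 41, - 37,-32, - 27, - 14, 0,20/17,6 , 71/8, 9,  35, 61, 73,75, 83,  98]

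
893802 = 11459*78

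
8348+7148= 15496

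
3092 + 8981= 12073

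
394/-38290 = -197/19145 = - 0.01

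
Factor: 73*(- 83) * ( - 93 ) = 563487 = 3^1*31^1*73^1 * 83^1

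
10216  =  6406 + 3810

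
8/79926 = 4/39963 = 0.00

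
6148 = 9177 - 3029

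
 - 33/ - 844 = 33/844 = 0.04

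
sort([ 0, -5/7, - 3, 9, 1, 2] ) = [  -  3, -5/7, 0,1,2,9 ] 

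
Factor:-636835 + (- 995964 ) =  - 7^1 * 17^1*13721^1 = -  1632799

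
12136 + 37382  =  49518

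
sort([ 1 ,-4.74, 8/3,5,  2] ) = [ - 4.74,1,2, 8/3,  5]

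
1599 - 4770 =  - 3171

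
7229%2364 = 137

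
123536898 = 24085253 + 99451645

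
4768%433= 5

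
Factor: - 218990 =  - 2^1*5^1*61^1*359^1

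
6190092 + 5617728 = 11807820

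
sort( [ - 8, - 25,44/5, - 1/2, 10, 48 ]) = [ - 25, - 8,-1/2, 44/5,10, 48 ]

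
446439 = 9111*49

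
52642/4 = 13160+1/2 =13160.50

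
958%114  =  46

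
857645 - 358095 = 499550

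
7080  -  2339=4741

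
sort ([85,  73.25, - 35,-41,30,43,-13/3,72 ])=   [-41 , - 35, - 13/3, 30,43,72 , 73.25,85 ] 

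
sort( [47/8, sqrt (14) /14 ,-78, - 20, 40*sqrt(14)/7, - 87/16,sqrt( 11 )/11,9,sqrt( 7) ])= [ - 78, - 20, - 87/16, sqrt(14)/14,sqrt (11 )/11,  sqrt(7),47/8,  9,40*sqrt( 14)/7 ]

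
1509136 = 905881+603255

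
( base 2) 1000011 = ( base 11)61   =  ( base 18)3D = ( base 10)67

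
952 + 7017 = 7969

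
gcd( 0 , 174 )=174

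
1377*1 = 1377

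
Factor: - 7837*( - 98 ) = 2^1*7^2*17^1*461^1 = 768026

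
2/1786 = 1/893 =0.00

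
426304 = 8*53288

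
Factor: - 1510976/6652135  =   - 2^6 * 5^ ( - 1) * 7^( - 1)* 31^( - 1)*6131^( - 1)*23609^1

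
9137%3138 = 2861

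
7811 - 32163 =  - 24352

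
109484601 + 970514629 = 1079999230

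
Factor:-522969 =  -3^1*47^1*3709^1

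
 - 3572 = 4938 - 8510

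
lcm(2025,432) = 32400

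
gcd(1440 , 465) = 15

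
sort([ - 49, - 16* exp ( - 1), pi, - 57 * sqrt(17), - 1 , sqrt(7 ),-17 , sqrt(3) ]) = [  -  57*sqrt(17), - 49, - 17, - 16*exp( - 1 ),-1, sqrt( 3), sqrt( 7 ),  pi] 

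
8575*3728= 31967600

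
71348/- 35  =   - 2039+17/35 = - 2038.51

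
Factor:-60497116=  - 2^2*61^1*247939^1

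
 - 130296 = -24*5429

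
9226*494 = 4557644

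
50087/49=50087/49  =  1022.18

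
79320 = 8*9915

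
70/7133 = 10/1019 = 0.01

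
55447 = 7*7921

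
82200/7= 82200/7= 11742.86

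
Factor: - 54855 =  - 3^2*5^1*23^1*53^1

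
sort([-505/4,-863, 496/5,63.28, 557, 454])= [-863,- 505/4,63.28,496/5, 454,  557] 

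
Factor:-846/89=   -  2^1*3^2*47^1*89^(-1)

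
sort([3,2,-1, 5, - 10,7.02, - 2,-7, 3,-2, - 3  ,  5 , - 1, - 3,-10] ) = [-10, - 10,-7,-3,-3, - 2,  -  2, - 1,-1, 2, 3, 3,5,5,7.02 ] 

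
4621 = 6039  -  1418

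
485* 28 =13580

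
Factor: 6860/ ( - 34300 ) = -1/5 = -5^( - 1 )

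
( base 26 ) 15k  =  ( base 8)1472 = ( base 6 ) 3454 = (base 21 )1I7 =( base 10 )826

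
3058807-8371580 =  - 5312773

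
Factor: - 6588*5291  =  -2^2*3^3*11^1 *13^1 * 37^1*61^1= - 34857108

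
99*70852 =7014348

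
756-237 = 519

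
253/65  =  253/65= 3.89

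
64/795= 64/795 = 0.08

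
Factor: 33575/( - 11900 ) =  - 2^ ( - 2) *7^(-1) * 79^1  =  - 79/28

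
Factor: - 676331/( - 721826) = 2^(  -  1 )*7^( - 1)*47^(  -  1)*191^1*1097^(-1)* 3541^1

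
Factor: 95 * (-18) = -2^1*3^2*5^1*19^1 = -1710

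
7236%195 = 21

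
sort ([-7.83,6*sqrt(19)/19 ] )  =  [  -  7.83,  6*sqrt(19) /19]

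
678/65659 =678/65659 = 0.01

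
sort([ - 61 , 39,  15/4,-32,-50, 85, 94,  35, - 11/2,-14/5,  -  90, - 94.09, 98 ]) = [ - 94.09,-90,-61,-50, -32, - 11/2,-14/5, 15/4,35,39,  85, 94,  98]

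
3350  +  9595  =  12945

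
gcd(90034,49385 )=7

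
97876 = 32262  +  65614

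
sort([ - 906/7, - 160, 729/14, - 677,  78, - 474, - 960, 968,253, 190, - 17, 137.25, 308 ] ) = [ - 960 , - 677, - 474, - 160,  -  906/7,  -  17, 729/14,  78, 137.25, 190, 253,308,968]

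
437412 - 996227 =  - 558815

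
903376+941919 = 1845295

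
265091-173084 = 92007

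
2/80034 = 1/40017  =  0.00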